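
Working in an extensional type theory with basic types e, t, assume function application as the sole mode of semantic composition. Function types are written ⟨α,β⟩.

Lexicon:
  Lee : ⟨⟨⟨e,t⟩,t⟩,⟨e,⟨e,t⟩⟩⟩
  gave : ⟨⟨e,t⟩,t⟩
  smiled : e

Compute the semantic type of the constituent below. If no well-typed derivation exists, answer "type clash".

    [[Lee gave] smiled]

⟨e,t⟩

[Lee gave]: ⟨⟨⟨e,t⟩,t⟩,⟨e,⟨e,t⟩⟩⟩ applied to ⟨⟨e,t⟩,t⟩ yields ⟨e,⟨e,t⟩⟩.
[[Lee gave] smiled]: ⟨e,⟨e,t⟩⟩ applied to e yields ⟨e,t⟩.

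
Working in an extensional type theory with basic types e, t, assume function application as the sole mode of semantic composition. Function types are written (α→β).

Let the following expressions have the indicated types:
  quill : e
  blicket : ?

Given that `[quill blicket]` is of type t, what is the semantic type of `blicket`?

(e→t)

[quill blicket] is required to be t. quill : e cannot yield t as functor, so blicket : (e→t).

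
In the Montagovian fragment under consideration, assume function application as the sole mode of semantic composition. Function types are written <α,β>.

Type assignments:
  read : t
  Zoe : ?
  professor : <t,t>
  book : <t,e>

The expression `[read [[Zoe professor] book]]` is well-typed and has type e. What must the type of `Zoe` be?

<<t,t>,<<t,e>,<t,e>>>

[read [[Zoe professor] book]] is required to be e. read : t cannot yield e as functor, so [[Zoe professor] book] : <t,e>.
[[Zoe professor] book] is required to be <t,e>. book : <t,e> cannot yield <t,e> as functor, so [Zoe professor] : <<t,e>,<t,e>>.
[Zoe professor] is required to be <<t,e>,<t,e>>. professor : <t,t> cannot yield <<t,e>,<t,e>> as functor, so Zoe : <<t,t>,<<t,e>,<t,e>>>.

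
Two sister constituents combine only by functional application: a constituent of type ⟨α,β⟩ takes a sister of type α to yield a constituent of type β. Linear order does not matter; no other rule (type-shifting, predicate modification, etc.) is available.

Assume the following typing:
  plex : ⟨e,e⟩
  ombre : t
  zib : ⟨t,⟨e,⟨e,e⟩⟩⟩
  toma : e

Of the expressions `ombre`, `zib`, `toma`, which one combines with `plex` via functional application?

ombre : t — does not combine with plex.
zib : ⟨t,⟨e,⟨e,e⟩⟩⟩ — does not combine with plex.
toma — combines: plex : ⟨e,e⟩ takes toma : e as argument, giving e.

toma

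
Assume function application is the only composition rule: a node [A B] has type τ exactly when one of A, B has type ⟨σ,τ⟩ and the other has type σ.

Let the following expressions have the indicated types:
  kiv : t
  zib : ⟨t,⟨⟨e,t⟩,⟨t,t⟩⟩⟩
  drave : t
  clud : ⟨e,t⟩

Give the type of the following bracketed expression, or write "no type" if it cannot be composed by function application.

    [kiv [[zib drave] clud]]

t

[zib drave]: zib is ⟨t,⟨⟨e,t⟩,⟨t,t⟩⟩⟩, drave is t; result ⟨⟨e,t⟩,⟨t,t⟩⟩.
[[zib drave] clud]: [zib drave] is ⟨⟨e,t⟩,⟨t,t⟩⟩, clud is ⟨e,t⟩; result ⟨t,t⟩.
[kiv [[zib drave] clud]]: [[zib drave] clud] is ⟨t,t⟩, kiv is t; result t.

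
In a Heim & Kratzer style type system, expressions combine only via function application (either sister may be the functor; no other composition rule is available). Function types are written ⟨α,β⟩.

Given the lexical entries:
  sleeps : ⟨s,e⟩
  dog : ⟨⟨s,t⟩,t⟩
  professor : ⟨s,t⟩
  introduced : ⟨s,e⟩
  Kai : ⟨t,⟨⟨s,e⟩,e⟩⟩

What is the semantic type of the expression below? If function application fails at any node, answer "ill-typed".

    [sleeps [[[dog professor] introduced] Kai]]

ill-typed

[dog professor] — dog of type ⟨⟨s,t⟩,t⟩ combines with professor of type ⟨s,t⟩: type t.
At [[dog professor] introduced]: neither t nor ⟨s,e⟩ can take the other as argument; the node is ill-typed.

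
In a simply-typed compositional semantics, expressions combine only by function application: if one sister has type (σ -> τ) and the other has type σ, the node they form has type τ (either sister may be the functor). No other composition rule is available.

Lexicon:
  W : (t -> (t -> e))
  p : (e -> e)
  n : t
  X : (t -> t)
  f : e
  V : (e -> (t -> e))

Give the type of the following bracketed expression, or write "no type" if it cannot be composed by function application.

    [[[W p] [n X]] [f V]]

no type

[W p]: (t -> (t -> e)) with (e -> e) — neither is a function whose domain matches the other; composition fails here.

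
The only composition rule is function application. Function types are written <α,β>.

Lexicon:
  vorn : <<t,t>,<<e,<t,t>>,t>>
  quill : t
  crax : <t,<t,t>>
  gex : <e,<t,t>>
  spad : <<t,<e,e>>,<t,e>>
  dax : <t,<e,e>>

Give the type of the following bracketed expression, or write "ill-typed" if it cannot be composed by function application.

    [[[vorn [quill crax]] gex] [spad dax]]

e

[quill crax]: <t,<t,t>> applied to t yields <t,t>.
[vorn [quill crax]]: <<t,t>,<<e,<t,t>>,t>> applied to <t,t> yields <<e,<t,t>>,t>.
[[vorn [quill crax]] gex]: <<e,<t,t>>,t> applied to <e,<t,t>> yields t.
[spad dax]: <<t,<e,e>>,<t,e>> applied to <t,<e,e>> yields <t,e>.
[[[vorn [quill crax]] gex] [spad dax]]: <t,e> applied to t yields e.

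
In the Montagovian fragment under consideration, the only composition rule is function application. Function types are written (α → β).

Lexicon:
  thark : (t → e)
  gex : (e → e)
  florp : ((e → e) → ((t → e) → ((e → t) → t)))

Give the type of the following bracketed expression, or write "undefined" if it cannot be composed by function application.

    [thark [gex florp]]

[gex florp]: functor florp : ((e → e) → ((t → e) → ((e → t) → t))), argument gex : (e → e); result ((t → e) → ((e → t) → t)).
[thark [gex florp]]: functor [gex florp] : ((t → e) → ((e → t) → t)), argument thark : (t → e); result ((e → t) → t).

((e → t) → t)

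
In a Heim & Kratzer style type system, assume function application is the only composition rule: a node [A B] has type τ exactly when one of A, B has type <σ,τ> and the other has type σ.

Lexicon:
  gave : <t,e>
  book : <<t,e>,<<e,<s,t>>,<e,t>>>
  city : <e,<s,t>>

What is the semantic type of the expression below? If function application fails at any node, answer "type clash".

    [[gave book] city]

<e,t>

[gave book]: functor book : <<t,e>,<<e,<s,t>>,<e,t>>>, argument gave : <t,e>; result <<e,<s,t>>,<e,t>>.
[[gave book] city]: functor [gave book] : <<e,<s,t>>,<e,t>>, argument city : <e,<s,t>>; result <e,t>.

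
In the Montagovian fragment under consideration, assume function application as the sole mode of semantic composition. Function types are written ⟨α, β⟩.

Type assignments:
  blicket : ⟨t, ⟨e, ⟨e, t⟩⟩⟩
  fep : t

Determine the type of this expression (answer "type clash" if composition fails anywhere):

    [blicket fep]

⟨e, ⟨e, t⟩⟩

[blicket fep]: functor blicket : ⟨t, ⟨e, ⟨e, t⟩⟩⟩, argument fep : t; result ⟨e, ⟨e, t⟩⟩.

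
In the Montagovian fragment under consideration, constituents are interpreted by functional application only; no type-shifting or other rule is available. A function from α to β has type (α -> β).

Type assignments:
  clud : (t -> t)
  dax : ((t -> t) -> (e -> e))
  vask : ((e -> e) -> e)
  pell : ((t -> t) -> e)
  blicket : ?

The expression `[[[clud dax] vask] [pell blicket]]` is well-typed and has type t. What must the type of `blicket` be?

(((t -> t) -> e) -> (e -> t))

[[[clud dax] vask] [pell blicket]] is required to be t. [[clud dax] vask] : e cannot yield t as functor, so [pell blicket] : (e -> t).
[pell blicket] is required to be (e -> t). pell : ((t -> t) -> e) cannot yield (e -> t) as functor, so blicket : (((t -> t) -> e) -> (e -> t)).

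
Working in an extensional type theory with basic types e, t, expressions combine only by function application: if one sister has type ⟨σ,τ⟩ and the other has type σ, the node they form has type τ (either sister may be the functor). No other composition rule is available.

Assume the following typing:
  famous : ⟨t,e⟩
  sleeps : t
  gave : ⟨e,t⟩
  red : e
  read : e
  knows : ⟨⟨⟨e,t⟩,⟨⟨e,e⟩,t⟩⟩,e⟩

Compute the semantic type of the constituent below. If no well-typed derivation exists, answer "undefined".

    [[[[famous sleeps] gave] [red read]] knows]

[famous sleeps]: famous is ⟨t,e⟩, sleeps is t; result e.
[[famous sleeps] gave]: gave is ⟨e,t⟩, [famous sleeps] is e; result t.
[red read]: e and e cannot combine by function application — type clash.

undefined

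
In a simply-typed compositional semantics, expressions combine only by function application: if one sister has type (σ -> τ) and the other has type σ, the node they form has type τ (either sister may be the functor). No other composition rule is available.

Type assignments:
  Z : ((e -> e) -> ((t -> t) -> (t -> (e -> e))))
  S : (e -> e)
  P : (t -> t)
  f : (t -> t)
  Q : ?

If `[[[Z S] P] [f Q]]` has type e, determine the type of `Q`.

At [[[Z S] P] [f Q]] (required: e): [[Z S] P] is (t -> (e -> e)), which is not a function with range e; hence [f Q] is the functor — type ((t -> (e -> e)) -> e).
At [f Q] (required: ((t -> (e -> e)) -> e)): f is (t -> t), which is not a function with range ((t -> (e -> e)) -> e); hence Q is the functor — type ((t -> t) -> ((t -> (e -> e)) -> e)).

((t -> t) -> ((t -> (e -> e)) -> e))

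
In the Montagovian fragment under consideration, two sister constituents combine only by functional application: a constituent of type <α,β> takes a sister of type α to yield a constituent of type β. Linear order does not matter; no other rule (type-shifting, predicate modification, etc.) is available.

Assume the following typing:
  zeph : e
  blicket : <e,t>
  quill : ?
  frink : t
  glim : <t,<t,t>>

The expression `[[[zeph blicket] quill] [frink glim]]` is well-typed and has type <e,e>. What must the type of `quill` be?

<t,<<t,t>,<e,e>>>

[[[zeph blicket] quill] [frink glim]] is required to be <e,e>. [frink glim] : <t,t> cannot yield <e,e> as functor, so [[zeph blicket] quill] : <<t,t>,<e,e>>.
[[zeph blicket] quill] is required to be <<t,t>,<e,e>>. [zeph blicket] : t cannot yield <<t,t>,<e,e>> as functor, so quill : <t,<<t,t>,<e,e>>>.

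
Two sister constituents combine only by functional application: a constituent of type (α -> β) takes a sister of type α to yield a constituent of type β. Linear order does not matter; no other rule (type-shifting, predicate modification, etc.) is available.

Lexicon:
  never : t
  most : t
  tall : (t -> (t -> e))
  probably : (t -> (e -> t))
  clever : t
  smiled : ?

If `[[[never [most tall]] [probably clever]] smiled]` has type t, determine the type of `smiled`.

(t -> t)

For [[[never [most tall]] [probably clever]] smiled] to have type t with [[never [most tall]] [probably clever]] of type t, smiled must be the function: smiled : (t -> t).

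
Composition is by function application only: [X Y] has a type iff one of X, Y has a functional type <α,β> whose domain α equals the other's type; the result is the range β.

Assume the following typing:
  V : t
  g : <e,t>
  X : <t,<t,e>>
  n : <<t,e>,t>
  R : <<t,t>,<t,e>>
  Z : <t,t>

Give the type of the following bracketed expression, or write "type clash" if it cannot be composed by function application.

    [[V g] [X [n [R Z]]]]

[V g]: t and <e,t> cannot combine by function application — type clash.

type clash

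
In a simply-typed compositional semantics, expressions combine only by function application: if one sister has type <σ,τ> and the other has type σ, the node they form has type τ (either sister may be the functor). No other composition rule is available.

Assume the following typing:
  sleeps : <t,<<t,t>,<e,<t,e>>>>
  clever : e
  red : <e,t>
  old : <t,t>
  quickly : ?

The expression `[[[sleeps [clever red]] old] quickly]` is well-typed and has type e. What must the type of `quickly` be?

At [[[sleeps [clever red]] old] quickly] (required: e): [[sleeps [clever red]] old] is <e,<t,e>>, which is not a function with range e; hence quickly is the functor — type <<e,<t,e>>,e>.

<<e,<t,e>>,e>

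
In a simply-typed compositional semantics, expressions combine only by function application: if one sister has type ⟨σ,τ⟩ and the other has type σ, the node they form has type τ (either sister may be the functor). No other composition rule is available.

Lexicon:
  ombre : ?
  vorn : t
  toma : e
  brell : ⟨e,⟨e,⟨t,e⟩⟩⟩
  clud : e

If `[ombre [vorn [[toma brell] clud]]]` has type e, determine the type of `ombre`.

⟨e,e⟩

For [ombre [vorn [[toma brell] clud]]] to have type e with [vorn [[toma brell] clud]] of type e, ombre must be the function: ombre : ⟨e,e⟩.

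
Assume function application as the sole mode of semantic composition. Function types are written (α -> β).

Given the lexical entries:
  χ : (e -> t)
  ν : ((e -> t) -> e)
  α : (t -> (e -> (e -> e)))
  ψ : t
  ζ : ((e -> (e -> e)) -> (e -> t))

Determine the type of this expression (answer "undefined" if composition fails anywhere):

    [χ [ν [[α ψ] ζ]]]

t

[α ψ]: (t -> (e -> (e -> e))) applied to t yields (e -> (e -> e)).
[[α ψ] ζ]: ((e -> (e -> e)) -> (e -> t)) applied to (e -> (e -> e)) yields (e -> t).
[ν [[α ψ] ζ]]: ((e -> t) -> e) applied to (e -> t) yields e.
[χ [ν [[α ψ] ζ]]]: (e -> t) applied to e yields t.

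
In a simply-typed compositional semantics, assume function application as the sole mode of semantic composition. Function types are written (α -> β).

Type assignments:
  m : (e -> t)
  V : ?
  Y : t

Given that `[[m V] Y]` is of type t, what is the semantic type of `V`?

[[m V] Y] must have type t. The sister Y has type t; that is not a function onto t, so [m V] must be the functor, of type (t -> t).
[m V] must have type (t -> t). The sister m has type (e -> t); that is not a function onto (t -> t), so V must be the functor, of type ((e -> t) -> (t -> t)).

((e -> t) -> (t -> t))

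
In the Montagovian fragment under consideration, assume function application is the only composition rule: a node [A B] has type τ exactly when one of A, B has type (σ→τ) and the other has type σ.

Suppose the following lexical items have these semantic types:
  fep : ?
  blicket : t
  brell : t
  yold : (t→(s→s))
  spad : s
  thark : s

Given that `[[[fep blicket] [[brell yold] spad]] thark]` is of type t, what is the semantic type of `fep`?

At [[[fep blicket] [[brell yold] spad]] thark] (required: t): thark is s, which is not a function with range t; hence [[fep blicket] [[brell yold] spad]] is the functor — type (s→t).
At [[fep blicket] [[brell yold] spad]] (required: (s→t)): [[brell yold] spad] is s, which is not a function with range (s→t); hence [fep blicket] is the functor — type (s→(s→t)).
At [fep blicket] (required: (s→(s→t))): blicket is t, which is not a function with range (s→(s→t)); hence fep is the functor — type (t→(s→(s→t))).

(t→(s→(s→t)))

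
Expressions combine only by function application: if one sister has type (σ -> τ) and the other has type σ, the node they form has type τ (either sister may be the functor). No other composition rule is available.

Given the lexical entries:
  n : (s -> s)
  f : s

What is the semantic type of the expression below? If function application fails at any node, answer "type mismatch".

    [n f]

s

[n f] — n of type (s -> s) combines with f of type s: type s.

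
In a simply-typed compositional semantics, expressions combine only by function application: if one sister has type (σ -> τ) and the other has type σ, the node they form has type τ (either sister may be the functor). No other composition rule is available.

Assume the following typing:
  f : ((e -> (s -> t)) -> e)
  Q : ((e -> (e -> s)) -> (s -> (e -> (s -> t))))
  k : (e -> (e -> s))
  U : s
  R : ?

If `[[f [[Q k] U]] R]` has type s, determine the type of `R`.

[[f [[Q k] U]] R] must have type s. The sister [f [[Q k] U]] has type e; that is not a function onto s, so R must be the functor, of type (e -> s).

(e -> s)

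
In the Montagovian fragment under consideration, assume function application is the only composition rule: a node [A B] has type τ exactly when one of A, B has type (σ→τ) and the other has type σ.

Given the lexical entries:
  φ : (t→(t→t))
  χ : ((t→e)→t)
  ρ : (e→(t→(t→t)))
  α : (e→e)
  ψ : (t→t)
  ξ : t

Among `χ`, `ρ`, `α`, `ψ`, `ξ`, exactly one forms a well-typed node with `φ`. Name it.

χ : ((t→e)→t) — neither side's domain matches the other.
ρ : (e→(t→(t→t))) — neither side's domain matches the other.
α : (e→e) — neither side's domain matches the other.
ψ : (t→t) — neither side's domain matches the other.
ξ — combines: φ : (t→(t→t)) takes ξ : t as argument, giving (t→t).

ξ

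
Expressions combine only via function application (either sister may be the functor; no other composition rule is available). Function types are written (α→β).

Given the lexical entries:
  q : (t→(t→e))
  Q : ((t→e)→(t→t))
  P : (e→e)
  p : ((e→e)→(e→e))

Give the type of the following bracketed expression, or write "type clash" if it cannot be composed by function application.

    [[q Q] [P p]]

type clash

[q Q]: (t→(t→e)) with ((t→e)→(t→t)) — neither is a function whose domain matches the other; composition fails here.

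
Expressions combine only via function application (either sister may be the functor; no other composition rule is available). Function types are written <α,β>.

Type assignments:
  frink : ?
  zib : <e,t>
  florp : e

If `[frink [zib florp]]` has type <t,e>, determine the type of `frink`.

For [frink [zib florp]] to have type <t,e> with [zib florp] of type t, frink must be the function: frink : <t,<t,e>>.

<t,<t,e>>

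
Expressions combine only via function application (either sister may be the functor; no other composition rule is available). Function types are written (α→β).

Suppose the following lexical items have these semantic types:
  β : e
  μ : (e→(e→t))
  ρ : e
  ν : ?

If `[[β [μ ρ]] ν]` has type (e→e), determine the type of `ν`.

(t→(e→e))

For [[β [μ ρ]] ν] to have type (e→e) with [β [μ ρ]] of type t, ν must be the function: ν : (t→(e→e)).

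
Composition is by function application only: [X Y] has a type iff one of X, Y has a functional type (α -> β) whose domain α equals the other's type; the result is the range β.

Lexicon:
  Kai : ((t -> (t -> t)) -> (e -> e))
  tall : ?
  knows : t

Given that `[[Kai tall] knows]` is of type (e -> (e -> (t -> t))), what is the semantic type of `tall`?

(((t -> (t -> t)) -> (e -> e)) -> (t -> (e -> (e -> (t -> t)))))

For [[Kai tall] knows] to have type (e -> (e -> (t -> t))) with knows of type t, [Kai tall] must be the function: [Kai tall] : (t -> (e -> (e -> (t -> t)))).
For [Kai tall] to have type (t -> (e -> (e -> (t -> t)))) with Kai of type ((t -> (t -> t)) -> (e -> e)), tall must be the function: tall : (((t -> (t -> t)) -> (e -> e)) -> (t -> (e -> (e -> (t -> t))))).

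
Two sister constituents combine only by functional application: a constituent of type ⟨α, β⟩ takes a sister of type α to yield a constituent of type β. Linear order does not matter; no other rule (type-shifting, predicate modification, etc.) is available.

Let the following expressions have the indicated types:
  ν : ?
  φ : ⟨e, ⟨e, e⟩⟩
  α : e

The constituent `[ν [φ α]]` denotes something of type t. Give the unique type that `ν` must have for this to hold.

⟨⟨e, e⟩, t⟩

[ν [φ α]] is required to be t. [φ α] : ⟨e, e⟩ cannot yield t as functor, so ν : ⟨⟨e, e⟩, t⟩.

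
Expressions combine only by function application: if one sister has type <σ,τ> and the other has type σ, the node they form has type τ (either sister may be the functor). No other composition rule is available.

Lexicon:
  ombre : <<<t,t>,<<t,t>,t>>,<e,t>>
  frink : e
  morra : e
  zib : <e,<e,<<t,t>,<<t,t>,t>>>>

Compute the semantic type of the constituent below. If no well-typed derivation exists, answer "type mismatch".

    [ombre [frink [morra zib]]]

<e,t>

[morra zib] — zib of type <e,<e,<<t,t>,<<t,t>,t>>>> combines with morra of type e: type <e,<<t,t>,<<t,t>,t>>>.
[frink [morra zib]] — [morra zib] of type <e,<<t,t>,<<t,t>,t>>> combines with frink of type e: type <<t,t>,<<t,t>,t>>.
[ombre [frink [morra zib]]] — ombre of type <<<t,t>,<<t,t>,t>>,<e,t>> combines with [frink [morra zib]] of type <<t,t>,<<t,t>,t>>: type <e,t>.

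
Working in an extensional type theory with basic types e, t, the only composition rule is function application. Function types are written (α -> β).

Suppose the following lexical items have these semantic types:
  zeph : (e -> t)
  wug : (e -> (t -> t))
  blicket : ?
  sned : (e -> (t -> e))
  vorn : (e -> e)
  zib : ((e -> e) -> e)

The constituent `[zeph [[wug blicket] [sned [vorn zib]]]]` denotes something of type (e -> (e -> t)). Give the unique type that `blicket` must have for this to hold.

((e -> (t -> t)) -> ((t -> e) -> ((e -> t) -> (e -> (e -> t)))))

[zeph [[wug blicket] [sned [vorn zib]]]] must have type (e -> (e -> t)). The sister zeph has type (e -> t); that is not a function onto (e -> (e -> t)), so [[wug blicket] [sned [vorn zib]]] must be the functor, of type ((e -> t) -> (e -> (e -> t))).
[[wug blicket] [sned [vorn zib]]] must have type ((e -> t) -> (e -> (e -> t))). The sister [sned [vorn zib]] has type (t -> e); that is not a function onto ((e -> t) -> (e -> (e -> t))), so [wug blicket] must be the functor, of type ((t -> e) -> ((e -> t) -> (e -> (e -> t)))).
[wug blicket] must have type ((t -> e) -> ((e -> t) -> (e -> (e -> t)))). The sister wug has type (e -> (t -> t)); that is not a function onto ((t -> e) -> ((e -> t) -> (e -> (e -> t)))), so blicket must be the functor, of type ((e -> (t -> t)) -> ((t -> e) -> ((e -> t) -> (e -> (e -> t))))).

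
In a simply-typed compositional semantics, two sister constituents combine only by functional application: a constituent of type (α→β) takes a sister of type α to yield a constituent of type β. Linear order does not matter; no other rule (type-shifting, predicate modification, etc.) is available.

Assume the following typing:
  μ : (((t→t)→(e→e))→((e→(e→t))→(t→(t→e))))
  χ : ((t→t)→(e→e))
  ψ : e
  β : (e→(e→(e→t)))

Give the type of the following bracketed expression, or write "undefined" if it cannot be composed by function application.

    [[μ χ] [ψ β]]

(t→(t→e))

[μ χ] — μ of type (((t→t)→(e→e))→((e→(e→t))→(t→(t→e)))) combines with χ of type ((t→t)→(e→e)): type ((e→(e→t))→(t→(t→e))).
[ψ β] — β of type (e→(e→(e→t))) combines with ψ of type e: type (e→(e→t)).
[[μ χ] [ψ β]] — [μ χ] of type ((e→(e→t))→(t→(t→e))) combines with [ψ β] of type (e→(e→t)): type (t→(t→e)).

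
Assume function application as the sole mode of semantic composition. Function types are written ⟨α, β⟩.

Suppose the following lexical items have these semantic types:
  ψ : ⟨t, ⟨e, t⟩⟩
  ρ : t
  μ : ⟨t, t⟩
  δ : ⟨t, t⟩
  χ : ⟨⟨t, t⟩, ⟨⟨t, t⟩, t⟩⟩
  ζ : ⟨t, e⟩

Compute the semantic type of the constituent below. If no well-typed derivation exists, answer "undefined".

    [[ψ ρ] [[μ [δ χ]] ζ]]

t

[ψ ρ]: ⟨t, ⟨e, t⟩⟩ applied to t yields ⟨e, t⟩.
[δ χ]: ⟨⟨t, t⟩, ⟨⟨t, t⟩, t⟩⟩ applied to ⟨t, t⟩ yields ⟨⟨t, t⟩, t⟩.
[μ [δ χ]]: ⟨⟨t, t⟩, t⟩ applied to ⟨t, t⟩ yields t.
[[μ [δ χ]] ζ]: ⟨t, e⟩ applied to t yields e.
[[ψ ρ] [[μ [δ χ]] ζ]]: ⟨e, t⟩ applied to e yields t.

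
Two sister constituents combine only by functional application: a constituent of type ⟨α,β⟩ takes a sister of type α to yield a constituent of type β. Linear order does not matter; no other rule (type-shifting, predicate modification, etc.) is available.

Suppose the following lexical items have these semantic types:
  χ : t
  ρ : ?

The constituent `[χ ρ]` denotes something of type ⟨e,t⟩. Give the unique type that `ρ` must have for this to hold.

⟨t,⟨e,t⟩⟩

[χ ρ] is required to be ⟨e,t⟩. χ : t cannot yield ⟨e,t⟩ as functor, so ρ : ⟨t,⟨e,t⟩⟩.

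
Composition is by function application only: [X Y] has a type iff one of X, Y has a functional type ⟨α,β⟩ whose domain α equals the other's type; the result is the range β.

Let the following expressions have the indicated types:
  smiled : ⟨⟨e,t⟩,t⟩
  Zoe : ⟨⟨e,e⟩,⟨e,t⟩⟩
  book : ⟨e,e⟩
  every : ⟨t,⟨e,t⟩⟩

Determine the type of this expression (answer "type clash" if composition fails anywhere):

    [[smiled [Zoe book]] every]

[Zoe book]: functor Zoe : ⟨⟨e,e⟩,⟨e,t⟩⟩, argument book : ⟨e,e⟩; result ⟨e,t⟩.
[smiled [Zoe book]]: functor smiled : ⟨⟨e,t⟩,t⟩, argument [Zoe book] : ⟨e,t⟩; result t.
[[smiled [Zoe book]] every]: functor every : ⟨t,⟨e,t⟩⟩, argument [smiled [Zoe book]] : t; result ⟨e,t⟩.

⟨e,t⟩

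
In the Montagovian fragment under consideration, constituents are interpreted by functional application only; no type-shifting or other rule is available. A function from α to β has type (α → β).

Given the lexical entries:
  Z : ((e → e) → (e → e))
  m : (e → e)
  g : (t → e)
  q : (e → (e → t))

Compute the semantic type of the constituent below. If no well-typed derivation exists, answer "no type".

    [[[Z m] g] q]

[Z m] — Z of type ((e → e) → (e → e)) combines with m of type (e → e): type (e → e).
[[Z m] g]: (e → e) with (t → e) — neither is a function whose domain matches the other; composition fails here.

no type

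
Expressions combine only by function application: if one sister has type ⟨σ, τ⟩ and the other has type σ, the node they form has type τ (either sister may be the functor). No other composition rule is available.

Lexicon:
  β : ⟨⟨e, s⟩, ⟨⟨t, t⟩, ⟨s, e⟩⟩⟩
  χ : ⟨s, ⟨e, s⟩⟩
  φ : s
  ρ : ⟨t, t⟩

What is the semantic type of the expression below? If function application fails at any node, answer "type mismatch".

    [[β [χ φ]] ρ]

⟨s, e⟩

[χ φ]: ⟨s, ⟨e, s⟩⟩ applied to s yields ⟨e, s⟩.
[β [χ φ]]: ⟨⟨e, s⟩, ⟨⟨t, t⟩, ⟨s, e⟩⟩⟩ applied to ⟨e, s⟩ yields ⟨⟨t, t⟩, ⟨s, e⟩⟩.
[[β [χ φ]] ρ]: ⟨⟨t, t⟩, ⟨s, e⟩⟩ applied to ⟨t, t⟩ yields ⟨s, e⟩.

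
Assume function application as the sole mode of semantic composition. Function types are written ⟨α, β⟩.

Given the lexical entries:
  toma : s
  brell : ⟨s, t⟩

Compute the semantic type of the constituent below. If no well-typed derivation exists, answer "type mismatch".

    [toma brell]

t

[toma brell]: ⟨s, t⟩ applied to s yields t.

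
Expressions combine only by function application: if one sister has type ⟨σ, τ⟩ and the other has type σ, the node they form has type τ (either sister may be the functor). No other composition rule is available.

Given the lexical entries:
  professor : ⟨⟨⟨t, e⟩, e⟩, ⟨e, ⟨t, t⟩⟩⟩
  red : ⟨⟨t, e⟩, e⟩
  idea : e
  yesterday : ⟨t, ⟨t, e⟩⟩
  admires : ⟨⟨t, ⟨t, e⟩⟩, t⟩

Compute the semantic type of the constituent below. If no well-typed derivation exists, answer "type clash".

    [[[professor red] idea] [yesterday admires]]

[professor red]: professor is ⟨⟨⟨t, e⟩, e⟩, ⟨e, ⟨t, t⟩⟩⟩, red is ⟨⟨t, e⟩, e⟩; result ⟨e, ⟨t, t⟩⟩.
[[professor red] idea]: [professor red] is ⟨e, ⟨t, t⟩⟩, idea is e; result ⟨t, t⟩.
[yesterday admires]: admires is ⟨⟨t, ⟨t, e⟩⟩, t⟩, yesterday is ⟨t, ⟨t, e⟩⟩; result t.
[[[professor red] idea] [yesterday admires]]: [[professor red] idea] is ⟨t, t⟩, [yesterday admires] is t; result t.

t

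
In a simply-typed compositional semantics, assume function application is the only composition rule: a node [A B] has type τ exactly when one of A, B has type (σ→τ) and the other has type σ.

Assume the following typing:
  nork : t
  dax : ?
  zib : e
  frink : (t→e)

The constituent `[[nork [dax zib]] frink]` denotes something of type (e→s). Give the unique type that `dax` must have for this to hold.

[[nork [dax zib]] frink] is required to be (e→s). frink : (t→e) cannot yield (e→s) as functor, so [nork [dax zib]] : ((t→e)→(e→s)).
[nork [dax zib]] is required to be ((t→e)→(e→s)). nork : t cannot yield ((t→e)→(e→s)) as functor, so [dax zib] : (t→((t→e)→(e→s))).
[dax zib] is required to be (t→((t→e)→(e→s))). zib : e cannot yield (t→((t→e)→(e→s))) as functor, so dax : (e→(t→((t→e)→(e→s)))).

(e→(t→((t→e)→(e→s))))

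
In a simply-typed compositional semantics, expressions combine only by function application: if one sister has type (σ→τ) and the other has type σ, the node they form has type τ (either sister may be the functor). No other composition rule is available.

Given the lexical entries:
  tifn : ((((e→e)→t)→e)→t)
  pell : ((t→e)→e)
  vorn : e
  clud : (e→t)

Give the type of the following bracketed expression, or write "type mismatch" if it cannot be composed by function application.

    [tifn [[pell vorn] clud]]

[pell vorn]: ((t→e)→e) with e — neither is a function whose domain matches the other; composition fails here.

type mismatch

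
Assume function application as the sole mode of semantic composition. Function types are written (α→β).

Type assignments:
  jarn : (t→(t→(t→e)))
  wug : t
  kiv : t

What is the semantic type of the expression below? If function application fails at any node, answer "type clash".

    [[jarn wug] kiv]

(t→e)

[jarn wug]: (t→(t→(t→e))) applied to t yields (t→(t→e)).
[[jarn wug] kiv]: (t→(t→e)) applied to t yields (t→e).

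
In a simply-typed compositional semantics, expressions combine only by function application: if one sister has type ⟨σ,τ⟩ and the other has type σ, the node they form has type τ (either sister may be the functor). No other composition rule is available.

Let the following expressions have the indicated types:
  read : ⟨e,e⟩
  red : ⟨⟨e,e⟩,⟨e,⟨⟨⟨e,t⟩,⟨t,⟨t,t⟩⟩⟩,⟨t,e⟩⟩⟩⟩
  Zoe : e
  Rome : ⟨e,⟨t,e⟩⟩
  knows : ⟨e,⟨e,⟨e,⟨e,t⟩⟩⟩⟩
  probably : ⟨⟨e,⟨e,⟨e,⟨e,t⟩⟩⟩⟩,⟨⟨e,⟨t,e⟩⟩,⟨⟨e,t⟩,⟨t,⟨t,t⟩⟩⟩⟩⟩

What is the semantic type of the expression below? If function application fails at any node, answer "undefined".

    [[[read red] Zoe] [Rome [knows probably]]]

⟨t,e⟩

[read red]: functor red : ⟨⟨e,e⟩,⟨e,⟨⟨⟨e,t⟩,⟨t,⟨t,t⟩⟩⟩,⟨t,e⟩⟩⟩⟩, argument read : ⟨e,e⟩; result ⟨e,⟨⟨⟨e,t⟩,⟨t,⟨t,t⟩⟩⟩,⟨t,e⟩⟩⟩.
[[read red] Zoe]: functor [read red] : ⟨e,⟨⟨⟨e,t⟩,⟨t,⟨t,t⟩⟩⟩,⟨t,e⟩⟩⟩, argument Zoe : e; result ⟨⟨⟨e,t⟩,⟨t,⟨t,t⟩⟩⟩,⟨t,e⟩⟩.
[knows probably]: functor probably : ⟨⟨e,⟨e,⟨e,⟨e,t⟩⟩⟩⟩,⟨⟨e,⟨t,e⟩⟩,⟨⟨e,t⟩,⟨t,⟨t,t⟩⟩⟩⟩⟩, argument knows : ⟨e,⟨e,⟨e,⟨e,t⟩⟩⟩⟩; result ⟨⟨e,⟨t,e⟩⟩,⟨⟨e,t⟩,⟨t,⟨t,t⟩⟩⟩⟩.
[Rome [knows probably]]: functor [knows probably] : ⟨⟨e,⟨t,e⟩⟩,⟨⟨e,t⟩,⟨t,⟨t,t⟩⟩⟩⟩, argument Rome : ⟨e,⟨t,e⟩⟩; result ⟨⟨e,t⟩,⟨t,⟨t,t⟩⟩⟩.
[[[read red] Zoe] [Rome [knows probably]]]: functor [[read red] Zoe] : ⟨⟨⟨e,t⟩,⟨t,⟨t,t⟩⟩⟩,⟨t,e⟩⟩, argument [Rome [knows probably]] : ⟨⟨e,t⟩,⟨t,⟨t,t⟩⟩⟩; result ⟨t,e⟩.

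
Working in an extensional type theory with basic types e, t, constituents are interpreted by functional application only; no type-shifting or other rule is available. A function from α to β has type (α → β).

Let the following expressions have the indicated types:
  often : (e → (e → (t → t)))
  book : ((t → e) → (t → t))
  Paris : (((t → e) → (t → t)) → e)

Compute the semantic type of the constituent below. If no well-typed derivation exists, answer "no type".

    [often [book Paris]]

[book Paris]: (((t → e) → (t → t)) → e) applied to ((t → e) → (t → t)) yields e.
[often [book Paris]]: (e → (e → (t → t))) applied to e yields (e → (t → t)).

(e → (t → t))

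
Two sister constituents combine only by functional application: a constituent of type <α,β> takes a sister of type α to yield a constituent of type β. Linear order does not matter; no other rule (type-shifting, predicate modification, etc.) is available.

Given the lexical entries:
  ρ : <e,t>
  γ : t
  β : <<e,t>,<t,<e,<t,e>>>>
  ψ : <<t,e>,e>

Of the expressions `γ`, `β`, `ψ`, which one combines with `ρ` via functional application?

γ : t — neither side's domain matches the other.
β — combines: β : <<e,t>,<t,<e,<t,e>>>> takes ρ : <e,t> as argument, giving <t,<e,<t,e>>>.
ψ : <<t,e>,e> — neither side's domain matches the other.

β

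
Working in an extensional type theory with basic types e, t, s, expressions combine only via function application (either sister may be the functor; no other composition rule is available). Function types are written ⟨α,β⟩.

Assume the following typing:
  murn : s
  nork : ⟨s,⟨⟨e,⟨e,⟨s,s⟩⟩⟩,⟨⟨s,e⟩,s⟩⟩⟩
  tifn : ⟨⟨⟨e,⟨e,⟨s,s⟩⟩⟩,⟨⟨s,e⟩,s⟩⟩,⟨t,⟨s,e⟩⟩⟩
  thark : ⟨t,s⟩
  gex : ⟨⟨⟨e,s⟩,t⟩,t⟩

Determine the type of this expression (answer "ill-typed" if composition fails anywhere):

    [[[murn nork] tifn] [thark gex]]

[murn nork]: functor nork : ⟨s,⟨⟨e,⟨e,⟨s,s⟩⟩⟩,⟨⟨s,e⟩,s⟩⟩⟩, argument murn : s; result ⟨⟨e,⟨e,⟨s,s⟩⟩⟩,⟨⟨s,e⟩,s⟩⟩.
[[murn nork] tifn]: functor tifn : ⟨⟨⟨e,⟨e,⟨s,s⟩⟩⟩,⟨⟨s,e⟩,s⟩⟩,⟨t,⟨s,e⟩⟩⟩, argument [murn nork] : ⟨⟨e,⟨e,⟨s,s⟩⟩⟩,⟨⟨s,e⟩,s⟩⟩; result ⟨t,⟨s,e⟩⟩.
[thark gex]: ⟨t,s⟩ with ⟨⟨⟨e,s⟩,t⟩,t⟩ — neither is a function whose domain matches the other; composition fails here.

ill-typed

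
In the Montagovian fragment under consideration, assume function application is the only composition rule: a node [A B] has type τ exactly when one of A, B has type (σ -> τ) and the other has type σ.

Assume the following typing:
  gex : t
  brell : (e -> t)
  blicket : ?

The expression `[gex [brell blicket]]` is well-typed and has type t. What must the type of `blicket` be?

At [gex [brell blicket]] (required: t): gex is t, which is not a function with range t; hence [brell blicket] is the functor — type (t -> t).
At [brell blicket] (required: (t -> t)): brell is (e -> t), which is not a function with range (t -> t); hence blicket is the functor — type ((e -> t) -> (t -> t)).

((e -> t) -> (t -> t))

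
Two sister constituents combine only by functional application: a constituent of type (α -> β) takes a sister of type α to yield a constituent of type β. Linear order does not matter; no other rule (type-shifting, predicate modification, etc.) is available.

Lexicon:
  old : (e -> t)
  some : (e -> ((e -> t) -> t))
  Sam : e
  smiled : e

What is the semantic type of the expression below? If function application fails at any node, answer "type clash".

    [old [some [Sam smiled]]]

type clash

[Sam smiled]: e and e cannot combine by function application — type clash.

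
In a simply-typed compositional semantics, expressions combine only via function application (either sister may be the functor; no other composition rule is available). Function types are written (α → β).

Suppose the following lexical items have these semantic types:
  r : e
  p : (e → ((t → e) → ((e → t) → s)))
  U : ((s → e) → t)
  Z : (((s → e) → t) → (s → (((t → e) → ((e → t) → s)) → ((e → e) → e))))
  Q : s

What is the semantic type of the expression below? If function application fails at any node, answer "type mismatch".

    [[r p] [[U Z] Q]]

[r p]: (e → ((t → e) → ((e → t) → s))) applied to e yields ((t → e) → ((e → t) → s)).
[U Z]: (((s → e) → t) → (s → (((t → e) → ((e → t) → s)) → ((e → e) → e)))) applied to ((s → e) → t) yields (s → (((t → e) → ((e → t) → s)) → ((e → e) → e))).
[[U Z] Q]: (s → (((t → e) → ((e → t) → s)) → ((e → e) → e))) applied to s yields (((t → e) → ((e → t) → s)) → ((e → e) → e)).
[[r p] [[U Z] Q]]: (((t → e) → ((e → t) → s)) → ((e → e) → e)) applied to ((t → e) → ((e → t) → s)) yields ((e → e) → e).

((e → e) → e)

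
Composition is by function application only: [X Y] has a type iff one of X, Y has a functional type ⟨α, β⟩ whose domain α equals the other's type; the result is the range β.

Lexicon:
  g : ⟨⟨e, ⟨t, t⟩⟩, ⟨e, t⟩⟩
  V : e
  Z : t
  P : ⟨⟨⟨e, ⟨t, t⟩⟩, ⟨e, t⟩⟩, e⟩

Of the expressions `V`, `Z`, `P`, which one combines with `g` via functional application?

P

V : e — g needs ⟨e, ⟨t, t⟩⟩; V needs nothing (atomic); neither fits.
Z : t — g needs ⟨e, ⟨t, t⟩⟩; Z needs nothing (atomic); neither fits.
P — combines: P : ⟨⟨⟨e, ⟨t, t⟩⟩, ⟨e, t⟩⟩, e⟩ takes g : ⟨⟨e, ⟨t, t⟩⟩, ⟨e, t⟩⟩ as argument, giving e.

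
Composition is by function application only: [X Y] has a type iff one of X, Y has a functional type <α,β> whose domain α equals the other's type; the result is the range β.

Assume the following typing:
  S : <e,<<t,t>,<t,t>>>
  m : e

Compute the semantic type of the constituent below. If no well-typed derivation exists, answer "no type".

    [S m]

[S m]: functor S : <e,<<t,t>,<t,t>>>, argument m : e; result <<t,t>,<t,t>>.

<<t,t>,<t,t>>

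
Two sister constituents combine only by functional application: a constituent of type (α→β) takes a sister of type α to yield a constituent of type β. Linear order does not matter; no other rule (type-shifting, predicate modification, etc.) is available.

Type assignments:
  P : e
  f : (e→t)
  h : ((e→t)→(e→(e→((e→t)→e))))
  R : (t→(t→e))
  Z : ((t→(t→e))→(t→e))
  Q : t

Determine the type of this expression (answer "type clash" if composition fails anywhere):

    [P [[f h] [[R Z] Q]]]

At [f h], h : ((e→t)→(e→(e→((e→t)→e)))) takes f : (e→t), giving (e→(e→((e→t)→e))).
At [R Z], Z : ((t→(t→e))→(t→e)) takes R : (t→(t→e)), giving (t→e).
At [[R Z] Q], [R Z] : (t→e) takes Q : t, giving e.
At [[f h] [[R Z] Q]], [f h] : (e→(e→((e→t)→e))) takes [[R Z] Q] : e, giving (e→((e→t)→e)).
At [P [[f h] [[R Z] Q]]], [[f h] [[R Z] Q]] : (e→((e→t)→e)) takes P : e, giving ((e→t)→e).

((e→t)→e)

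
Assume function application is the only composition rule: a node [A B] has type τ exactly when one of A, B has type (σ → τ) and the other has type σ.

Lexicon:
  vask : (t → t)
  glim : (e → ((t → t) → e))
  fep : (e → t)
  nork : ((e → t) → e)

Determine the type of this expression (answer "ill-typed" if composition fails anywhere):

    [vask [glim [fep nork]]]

e

At [fep nork], nork : ((e → t) → e) takes fep : (e → t), giving e.
At [glim [fep nork]], glim : (e → ((t → t) → e)) takes [fep nork] : e, giving ((t → t) → e).
At [vask [glim [fep nork]]], [glim [fep nork]] : ((t → t) → e) takes vask : (t → t), giving e.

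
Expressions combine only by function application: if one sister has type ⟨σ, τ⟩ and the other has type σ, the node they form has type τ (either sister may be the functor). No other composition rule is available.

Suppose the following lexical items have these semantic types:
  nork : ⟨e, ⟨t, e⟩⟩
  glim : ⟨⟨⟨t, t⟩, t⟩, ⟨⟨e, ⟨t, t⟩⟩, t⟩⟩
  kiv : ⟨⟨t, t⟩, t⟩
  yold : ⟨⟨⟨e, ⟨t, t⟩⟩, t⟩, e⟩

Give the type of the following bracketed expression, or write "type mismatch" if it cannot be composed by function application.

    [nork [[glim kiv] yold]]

⟨t, e⟩

[glim kiv]: functor glim : ⟨⟨⟨t, t⟩, t⟩, ⟨⟨e, ⟨t, t⟩⟩, t⟩⟩, argument kiv : ⟨⟨t, t⟩, t⟩; result ⟨⟨e, ⟨t, t⟩⟩, t⟩.
[[glim kiv] yold]: functor yold : ⟨⟨⟨e, ⟨t, t⟩⟩, t⟩, e⟩, argument [glim kiv] : ⟨⟨e, ⟨t, t⟩⟩, t⟩; result e.
[nork [[glim kiv] yold]]: functor nork : ⟨e, ⟨t, e⟩⟩, argument [[glim kiv] yold] : e; result ⟨t, e⟩.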